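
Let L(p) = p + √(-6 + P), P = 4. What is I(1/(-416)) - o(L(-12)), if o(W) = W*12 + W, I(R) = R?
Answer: 64895/416 - 13*I*√2 ≈ 156.0 - 18.385*I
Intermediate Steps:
L(p) = p + I*√2 (L(p) = p + √(-6 + 4) = p + √(-2) = p + I*√2)
o(W) = 13*W (o(W) = 12*W + W = 13*W)
I(1/(-416)) - o(L(-12)) = 1/(-416) - 13*(-12 + I*√2) = -1/416 - (-156 + 13*I*√2) = -1/416 + (156 - 13*I*√2) = 64895/416 - 13*I*√2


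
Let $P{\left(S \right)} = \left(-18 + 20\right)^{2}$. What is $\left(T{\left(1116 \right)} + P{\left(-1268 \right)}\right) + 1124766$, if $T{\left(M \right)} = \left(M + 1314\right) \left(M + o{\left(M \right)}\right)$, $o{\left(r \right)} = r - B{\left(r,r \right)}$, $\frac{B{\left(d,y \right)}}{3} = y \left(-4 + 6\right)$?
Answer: $-9722750$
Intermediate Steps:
$P{\left(S \right)} = 4$ ($P{\left(S \right)} = 2^{2} = 4$)
$B{\left(d,y \right)} = 6 y$ ($B{\left(d,y \right)} = 3 y \left(-4 + 6\right) = 3 y 2 = 3 \cdot 2 y = 6 y$)
$o{\left(r \right)} = - 5 r$ ($o{\left(r \right)} = r - 6 r = - 5 r$)
$T{\left(M \right)} = - 4 M \left(1314 + M\right)$ ($T{\left(M \right)} = \left(M + 1314\right) \left(M - 5 M\right) = \left(1314 + M\right) \left(- 4 M\right) = - 4 M \left(1314 + M\right)$)
$\left(T{\left(1116 \right)} + P{\left(-1268 \right)}\right) + 1124766 = \left(4 \cdot 1116 \left(-1314 - 1116\right) + 4\right) + 1124766 = \left(4 \cdot 1116 \left(-2430\right) + 4\right) + 1124766 = \left(-10847520 + 4\right) + 1124766 = -10847516 + 1124766 = -9722750$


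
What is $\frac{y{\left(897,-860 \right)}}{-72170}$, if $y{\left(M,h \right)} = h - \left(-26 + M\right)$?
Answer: $\frac{1731}{72170} \approx 0.023985$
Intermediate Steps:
$y{\left(M,h \right)} = 26 + h - M$
$\frac{y{\left(897,-860 \right)}}{-72170} = \frac{26 - 860 - 897}{-72170} = \left(26 - 860 - 897\right) \left(- \frac{1}{72170}\right) = \left(-1731\right) \left(- \frac{1}{72170}\right) = \frac{1731}{72170}$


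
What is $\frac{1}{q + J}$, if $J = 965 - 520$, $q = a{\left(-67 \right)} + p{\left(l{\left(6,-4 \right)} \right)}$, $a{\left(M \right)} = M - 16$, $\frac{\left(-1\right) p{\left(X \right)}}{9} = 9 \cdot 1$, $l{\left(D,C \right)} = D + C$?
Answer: $\frac{1}{281} \approx 0.0035587$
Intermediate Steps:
$l{\left(D,C \right)} = C + D$
$p{\left(X \right)} = -81$ ($p{\left(X \right)} = - 9 \cdot 9 \cdot 1 = \left(-9\right) 9 = -81$)
$a{\left(M \right)} = -16 + M$
$q = -164$ ($q = \left(-16 - 67\right) - 81 = -83 - 81 = -164$)
$J = 445$
$\frac{1}{q + J} = \frac{1}{-164 + 445} = \frac{1}{281}$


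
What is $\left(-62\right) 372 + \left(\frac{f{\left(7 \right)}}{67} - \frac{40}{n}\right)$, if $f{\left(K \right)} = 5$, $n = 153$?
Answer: $- \frac{236430979}{10251} \approx -23064.0$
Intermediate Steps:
$\left(-62\right) 372 + \left(\frac{f{\left(7 \right)}}{67} - \frac{40}{n}\right) = \left(-62\right) 372 + \left(\frac{5}{67} - \frac{40}{153}\right) = -23064 + \left(5 \cdot \frac{1}{67} - \frac{40}{153}\right) = -23064 + \left(\frac{5}{67} - \frac{40}{153}\right) = -23064 - \frac{1915}{10251} = - \frac{236430979}{10251}$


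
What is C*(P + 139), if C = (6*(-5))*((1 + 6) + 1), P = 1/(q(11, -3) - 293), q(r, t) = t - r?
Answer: -10241280/307 ≈ -33359.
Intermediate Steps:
P = -1/307 (P = 1/((-3 - 1*11) - 293) = 1/((-3 - 11) - 293) = 1/(-14 - 293) = 1/(-307) = -1/307 ≈ -0.0032573)
C = -240 (C = -30*(7 + 1) = -30*8 = -240)
C*(P + 139) = -240*(-1/307 + 139) = -240*42672/307 = -10241280/307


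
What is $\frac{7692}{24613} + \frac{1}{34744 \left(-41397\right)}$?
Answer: $\frac{11063383330043}{35400813118584} \approx 0.31252$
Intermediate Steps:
$\frac{7692}{24613} + \frac{1}{34744 \left(-41397\right)} = 7692 \cdot \frac{1}{24613} + \frac{1}{34744} \left(- \frac{1}{41397}\right) = \frac{7692}{24613} - \frac{1}{1438297368} = \frac{11063383330043}{35400813118584}$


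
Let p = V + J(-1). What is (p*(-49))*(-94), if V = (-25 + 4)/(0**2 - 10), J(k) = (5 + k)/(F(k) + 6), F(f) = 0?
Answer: 191149/15 ≈ 12743.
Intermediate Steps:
J(k) = 5/6 + k/6 (J(k) = (5 + k)/(0 + 6) = (5 + k)/6 = (5 + k)*(1/6) = 5/6 + k/6)
V = 21/10 (V = -21/(0 - 10) = -21/(-10) = -21*(-1/10) = 21/10 ≈ 2.1000)
p = 83/30 (p = 21/10 + (5/6 + (1/6)*(-1)) = 21/10 + (5/6 - 1/6) = 21/10 + 2/3 = 83/30 ≈ 2.7667)
(p*(-49))*(-94) = ((83/30)*(-49))*(-94) = -4067/30*(-94) = 191149/15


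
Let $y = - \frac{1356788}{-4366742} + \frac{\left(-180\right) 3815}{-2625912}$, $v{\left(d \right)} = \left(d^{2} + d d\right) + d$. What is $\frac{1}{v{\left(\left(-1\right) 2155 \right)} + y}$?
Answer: $\frac{159259447482}{1478866598207083363} \approx 1.0769 \cdot 10^{-7}$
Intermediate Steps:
$v{\left(d \right)} = d + 2 d^{2}$ ($v{\left(d \right)} = \left(d^{2} + d^{2}\right) + d = 2 d^{2} + d = d + 2 d^{2}$)
$y = \frac{91131216973}{159259447482}$ ($y = \left(-1356788\right) \left(- \frac{1}{4366742}\right) - - \frac{19075}{72942} = \frac{678394}{2183371} + \frac{19075}{72942} = \frac{91131216973}{159259447482} \approx 0.57222$)
$\frac{1}{v{\left(\left(-1\right) 2155 \right)} + y} = \frac{1}{\left(-1\right) 2155 \left(1 + 2 \left(\left(-1\right) 2155\right)\right) + \frac{91131216973}{159259447482}} = \frac{1}{- 2155 \left(1 + 2 \left(-2155\right)\right) + \frac{91131216973}{159259447482}} = \frac{1}{- 2155 \left(1 - 4310\right) + \frac{91131216973}{159259447482}} = \frac{1}{\left(-2155\right) \left(-4309\right) + \frac{91131216973}{159259447482}} = \frac{1}{9285895 + \frac{91131216973}{159259447482}} = \frac{1}{\frac{1478866598207083363}{159259447482}} = \frac{159259447482}{1478866598207083363}$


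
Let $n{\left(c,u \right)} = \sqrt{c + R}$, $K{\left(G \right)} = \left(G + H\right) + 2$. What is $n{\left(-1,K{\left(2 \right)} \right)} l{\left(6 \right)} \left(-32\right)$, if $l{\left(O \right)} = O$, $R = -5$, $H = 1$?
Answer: $- 192 i \sqrt{6} \approx - 470.3 i$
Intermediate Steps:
$K{\left(G \right)} = 3 + G$ ($K{\left(G \right)} = \left(G + 1\right) + 2 = \left(1 + G\right) + 2 = 3 + G$)
$n{\left(c,u \right)} = \sqrt{-5 + c}$ ($n{\left(c,u \right)} = \sqrt{c - 5} = \sqrt{-5 + c}$)
$n{\left(-1,K{\left(2 \right)} \right)} l{\left(6 \right)} \left(-32\right) = \sqrt{-5 - 1} \cdot 6 \left(-32\right) = \sqrt{-6} \cdot 6 \left(-32\right) = i \sqrt{6} \cdot 6 \left(-32\right) = 6 i \sqrt{6} \left(-32\right) = - 192 i \sqrt{6}$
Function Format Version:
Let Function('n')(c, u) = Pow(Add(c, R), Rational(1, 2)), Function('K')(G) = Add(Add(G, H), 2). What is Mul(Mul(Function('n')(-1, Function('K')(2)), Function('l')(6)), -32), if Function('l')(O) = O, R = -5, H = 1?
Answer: Mul(-192, I, Pow(6, Rational(1, 2))) ≈ Mul(-470.30, I)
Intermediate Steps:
Function('K')(G) = Add(3, G) (Function('K')(G) = Add(Add(G, 1), 2) = Add(Add(1, G), 2) = Add(3, G))
Function('n')(c, u) = Pow(Add(-5, c), Rational(1, 2)) (Function('n')(c, u) = Pow(Add(c, -5), Rational(1, 2)) = Pow(Add(-5, c), Rational(1, 2)))
Mul(Mul(Function('n')(-1, Function('K')(2)), Function('l')(6)), -32) = Mul(Mul(Pow(Add(-5, -1), Rational(1, 2)), 6), -32) = Mul(Mul(Pow(-6, Rational(1, 2)), 6), -32) = Mul(Mul(Mul(I, Pow(6, Rational(1, 2))), 6), -32) = Mul(Mul(6, I, Pow(6, Rational(1, 2))), -32) = Mul(-192, I, Pow(6, Rational(1, 2)))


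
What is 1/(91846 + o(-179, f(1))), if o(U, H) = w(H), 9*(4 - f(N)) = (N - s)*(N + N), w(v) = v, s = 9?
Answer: 9/826666 ≈ 1.0887e-5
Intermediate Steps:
f(N) = 4 - 2*N*(-9 + N)/9 (f(N) = 4 - (N - 1*9)*(N + N)/9 = 4 - (N - 9)*2*N/9 = 4 - (-9 + N)*2*N/9 = 4 - 2*N*(-9 + N)/9)
o(U, H) = H
1/(91846 + o(-179, f(1))) = 1/(91846 + (4 + 2*1 - 2/9*1**2)) = 1/(91846 + (4 + 2 - 2/9*1)) = 1/(91846 + (4 + 2 - 2/9)) = 1/(91846 + 52/9) = 1/(826666/9) = 9/826666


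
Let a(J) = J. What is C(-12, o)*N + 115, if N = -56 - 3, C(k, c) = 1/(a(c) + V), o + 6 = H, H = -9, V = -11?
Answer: 3049/26 ≈ 117.27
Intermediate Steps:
o = -15 (o = -6 - 9 = -15)
C(k, c) = 1/(-11 + c) (C(k, c) = 1/(c - 11) = 1/(-11 + c))
N = -59
C(-12, o)*N + 115 = -59/(-11 - 15) + 115 = -59/(-26) + 115 = -1/26*(-59) + 115 = 59/26 + 115 = 3049/26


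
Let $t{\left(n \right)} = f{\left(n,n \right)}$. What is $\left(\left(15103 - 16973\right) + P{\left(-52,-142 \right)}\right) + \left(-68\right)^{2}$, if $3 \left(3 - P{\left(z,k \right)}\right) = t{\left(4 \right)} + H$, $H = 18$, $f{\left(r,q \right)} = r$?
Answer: $\frac{8249}{3} \approx 2749.7$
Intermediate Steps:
$t{\left(n \right)} = n$
$P{\left(z,k \right)} = - \frac{13}{3}$ ($P{\left(z,k \right)} = 3 - \frac{4 + 18}{3} = 3 - \frac{22}{3} = - \frac{13}{3}$)
$\left(\left(15103 - 16973\right) + P{\left(-52,-142 \right)}\right) + \left(-68\right)^{2} = \left(\left(15103 - 16973\right) - \frac{13}{3}\right) + \left(-68\right)^{2} = \left(\left(15103 - 16973\right) - \frac{13}{3}\right) + 4624 = \left(-1870 - \frac{13}{3}\right) + 4624 = - \frac{5623}{3} + 4624 = \frac{8249}{3}$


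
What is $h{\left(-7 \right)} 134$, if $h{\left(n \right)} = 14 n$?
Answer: $-13132$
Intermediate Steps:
$h{\left(-7 \right)} 134 = 14 \left(-7\right) 134 = \left(-98\right) 134 = -13132$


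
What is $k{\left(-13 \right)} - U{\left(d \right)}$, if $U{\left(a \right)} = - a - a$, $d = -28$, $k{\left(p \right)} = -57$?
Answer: $-113$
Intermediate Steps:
$U{\left(a \right)} = - 2 a$
$k{\left(-13 \right)} - U{\left(d \right)} = -57 - \left(-2\right) \left(-28\right) = -57 - 56 = -113$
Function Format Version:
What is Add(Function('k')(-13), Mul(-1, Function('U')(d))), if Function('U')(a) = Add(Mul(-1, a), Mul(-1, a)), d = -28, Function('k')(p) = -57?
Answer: -113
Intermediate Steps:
Function('U')(a) = Mul(-2, a)
Add(Function('k')(-13), Mul(-1, Function('U')(d))) = Add(-57, Mul(-1, Mul(-2, -28))) = Add(-57, Mul(-1, 56)) = Add(-57, -56) = -113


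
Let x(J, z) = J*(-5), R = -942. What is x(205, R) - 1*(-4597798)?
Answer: 4596773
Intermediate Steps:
x(J, z) = -5*J
x(205, R) - 1*(-4597798) = -5*205 - 1*(-4597798) = -1025 + 4597798 = 4596773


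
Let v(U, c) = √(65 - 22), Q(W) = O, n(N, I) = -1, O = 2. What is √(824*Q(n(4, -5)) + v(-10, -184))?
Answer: √(1648 + √43) ≈ 40.676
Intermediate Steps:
Q(W) = 2
v(U, c) = √43
√(824*Q(n(4, -5)) + v(-10, -184)) = √(824*2 + √43) = √(1648 + √43)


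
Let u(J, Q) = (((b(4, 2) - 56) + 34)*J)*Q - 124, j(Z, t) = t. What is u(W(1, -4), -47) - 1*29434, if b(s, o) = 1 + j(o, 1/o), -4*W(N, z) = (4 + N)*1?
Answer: -246099/8 ≈ -30762.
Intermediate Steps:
W(N, z) = -1 - N/4 (W(N, z) = -(4 + N)/4 = -1 - N/4)
b(s, o) = 1 + 1/o
u(J, Q) = -124 - 41*J*Q/2 (u(J, Q) = ((((1 + 2)/2 - 56) + 34)*J)*Q - 124 = ((((½)*3 - 56) + 34)*J)*Q - 124 = (((3/2 - 56) + 34)*J)*Q - 124 = ((-109/2 + 34)*J)*Q - 124 = (-41*J/2)*Q - 124 = -41*J*Q/2 - 124 = -124 - 41*J*Q/2)
u(W(1, -4), -47) - 1*29434 = (-124 - 41/2*(-1 - ¼*1)*(-47)) - 1*29434 = (-124 - 41/2*(-1 - ¼)*(-47)) - 29434 = (-124 - 41/2*(-5/4)*(-47)) - 29434 = (-124 - 9635/8) - 29434 = -10627/8 - 29434 = -246099/8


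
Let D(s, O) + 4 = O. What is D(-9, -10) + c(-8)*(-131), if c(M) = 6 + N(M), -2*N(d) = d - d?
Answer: -800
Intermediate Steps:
D(s, O) = -4 + O
N(d) = 0 (N(d) = -(d - d)/2 = -½*0 = 0)
c(M) = 6 (c(M) = 6 + 0 = 6)
D(-9, -10) + c(-8)*(-131) = (-4 - 10) + 6*(-131) = -14 - 786 = -800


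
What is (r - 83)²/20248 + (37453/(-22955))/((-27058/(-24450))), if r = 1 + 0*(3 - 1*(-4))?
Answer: -2203256197/1928890286 ≈ -1.1422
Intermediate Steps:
r = 1 (r = 1 + 0*(3 + 4) = 1 + 0*7 = 1 + 0 = 1)
(r - 83)²/20248 + (37453/(-22955))/((-27058/(-24450))) = (1 - 83)²/20248 + (37453/(-22955))/((-27058/(-24450))) = (-82)²*(1/20248) + (37453*(-1/22955))/((-27058*(-1/24450))) = 6724*(1/20248) - 37453/(22955*83/75) = 1681/5062 - 37453/22955*75/83 = 1681/5062 - 561795/381053 = -2203256197/1928890286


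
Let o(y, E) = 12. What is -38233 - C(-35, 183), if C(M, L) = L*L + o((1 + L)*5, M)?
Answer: -71734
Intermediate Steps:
C(M, L) = 12 + L² (C(M, L) = L*L + 12 = L² + 12 = 12 + L²)
-38233 - C(-35, 183) = -38233 - (12 + 183²) = -38233 - (12 + 33489) = -38233 - 1*33501 = -38233 - 33501 = -71734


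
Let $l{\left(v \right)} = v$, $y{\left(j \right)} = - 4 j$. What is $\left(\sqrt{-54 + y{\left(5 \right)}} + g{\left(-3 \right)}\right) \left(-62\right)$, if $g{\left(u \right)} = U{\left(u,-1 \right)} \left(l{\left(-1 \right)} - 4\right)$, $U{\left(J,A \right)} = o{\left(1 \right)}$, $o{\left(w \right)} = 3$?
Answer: $930 - 62 i \sqrt{74} \approx 930.0 - 533.34 i$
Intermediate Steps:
$U{\left(J,A \right)} = 3$
$g{\left(u \right)} = -15$ ($g{\left(u \right)} = 3 \left(-1 - 4\right) = 3 \left(-5\right) = -15$)
$\left(\sqrt{-54 + y{\left(5 \right)}} + g{\left(-3 \right)}\right) \left(-62\right) = \left(\sqrt{-54 - 20} - 15\right) \left(-62\right) = \left(\sqrt{-74} - 15\right) \left(-62\right) = \left(i \sqrt{74} - 15\right) \left(-62\right) = \left(-15 + i \sqrt{74}\right) \left(-62\right) = 930 - 62 i \sqrt{74}$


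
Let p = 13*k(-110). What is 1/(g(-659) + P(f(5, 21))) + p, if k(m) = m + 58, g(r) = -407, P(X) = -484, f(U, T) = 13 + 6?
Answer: -602317/891 ≈ -676.00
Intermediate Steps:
f(U, T) = 19
k(m) = 58 + m
p = -676 (p = 13*(58 - 110) = 13*(-52) = -676)
1/(g(-659) + P(f(5, 21))) + p = 1/(-407 - 484) - 676 = 1/(-891) - 676 = -1/891 - 676 = -602317/891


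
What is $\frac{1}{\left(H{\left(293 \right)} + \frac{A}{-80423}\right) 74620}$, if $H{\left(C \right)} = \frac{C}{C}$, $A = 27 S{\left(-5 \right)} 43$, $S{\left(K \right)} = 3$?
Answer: $\frac{11489}{820180400} \approx 1.4008 \cdot 10^{-5}$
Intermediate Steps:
$A = 3483$ ($A = 27 \cdot 3 \cdot 43 = 81 \cdot 43 = 3483$)
$H{\left(C \right)} = 1$
$\frac{1}{\left(H{\left(293 \right)} + \frac{A}{-80423}\right) 74620} = \frac{1}{\left(1 + \frac{3483}{-80423}\right) 74620} = \frac{1}{1 + 3483 \left(- \frac{1}{80423}\right)} \frac{1}{74620} = \frac{1}{1 - \frac{3483}{80423}} \cdot \frac{1}{74620} = \frac{1}{\frac{76940}{80423}} \cdot \frac{1}{74620} = \frac{80423}{76940} \cdot \frac{1}{74620} = \frac{11489}{820180400}$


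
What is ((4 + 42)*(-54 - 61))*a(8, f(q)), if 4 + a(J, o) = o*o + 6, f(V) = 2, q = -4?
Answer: -31740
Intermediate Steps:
a(J, o) = 2 + o² (a(J, o) = -4 + (o*o + 6) = -4 + (o² + 6) = -4 + (6 + o²) = 2 + o²)
((4 + 42)*(-54 - 61))*a(8, f(q)) = ((4 + 42)*(-54 - 61))*(2 + 2²) = (46*(-115))*(2 + 4) = -5290*6 = -31740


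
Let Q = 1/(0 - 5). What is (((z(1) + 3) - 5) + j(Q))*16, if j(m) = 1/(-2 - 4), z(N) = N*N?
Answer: -56/3 ≈ -18.667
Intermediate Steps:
z(N) = N**2
Q = -1/5 (Q = 1/(-5) = -1/5 ≈ -0.20000)
j(m) = -1/6 (j(m) = 1/(-6) = -1/6)
(((z(1) + 3) - 5) + j(Q))*16 = (((1**2 + 3) - 5) - 1/6)*16 = (((1 + 3) - 5) - 1/6)*16 = ((4 - 5) - 1/6)*16 = (-1 - 1/6)*16 = -7/6*16 = -56/3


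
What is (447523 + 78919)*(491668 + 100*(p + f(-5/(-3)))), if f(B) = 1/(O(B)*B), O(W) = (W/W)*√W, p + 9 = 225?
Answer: 270205832456 + 6317304*√15 ≈ 2.7023e+11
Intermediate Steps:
p = 216 (p = -9 + 225 = 216)
O(W) = √W (O(W) = 1*√W = √W)
f(B) = B^(-3/2) (f(B) = 1/((√B)*B) = 1/(√B*B) = B^(-3/2))
(447523 + 78919)*(491668 + 100*(p + f(-5/(-3)))) = (447523 + 78919)*(491668 + 100*(216 + (-5/(-3))^(-3/2))) = 526442*(491668 + 100*(216 + (-5*(-⅓))^(-3/2))) = 526442*(491668 + 100*(216 + (5/3)^(-3/2))) = 526442*(491668 + 100*(216 + 3*√15/25)) = 526442*(491668 + (21600 + 12*√15)) = 526442*(513268 + 12*√15) = 270205832456 + 6317304*√15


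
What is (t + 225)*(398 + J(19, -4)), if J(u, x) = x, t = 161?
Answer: 152084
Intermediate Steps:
(t + 225)*(398 + J(19, -4)) = (161 + 225)*(398 - 4) = 386*394 = 152084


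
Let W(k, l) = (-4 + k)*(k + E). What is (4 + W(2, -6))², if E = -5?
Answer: 100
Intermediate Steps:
W(k, l) = (-5 + k)*(-4 + k) (W(k, l) = (-4 + k)*(k - 5) = (-4 + k)*(-5 + k) = (-5 + k)*(-4 + k))
(4 + W(2, -6))² = (4 + (20 + 2² - 9*2))² = (4 + (20 + 4 - 18))² = (4 + 6)² = 10² = 100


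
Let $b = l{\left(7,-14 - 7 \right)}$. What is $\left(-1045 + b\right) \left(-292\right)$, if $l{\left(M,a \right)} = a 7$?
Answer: $348064$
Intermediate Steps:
$l{\left(M,a \right)} = 7 a$
$b = -147$ ($b = 7 \left(-14 - 7\right) = 7 \left(-21\right) = -147$)
$\left(-1045 + b\right) \left(-292\right) = \left(-1045 - 147\right) \left(-292\right) = \left(-1192\right) \left(-292\right) = 348064$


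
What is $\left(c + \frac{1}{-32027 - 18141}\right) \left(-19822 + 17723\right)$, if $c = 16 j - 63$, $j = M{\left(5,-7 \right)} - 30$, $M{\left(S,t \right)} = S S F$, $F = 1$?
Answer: $\frac{15058278475}{50168} \approx 3.0016 \cdot 10^{5}$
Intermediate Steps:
$M{\left(S,t \right)} = S^{2}$ ($M{\left(S,t \right)} = S S 1 = S^{2} \cdot 1 = S^{2}$)
$j = -5$ ($j = 5^{2} - 30 = 25 - 30 = -5$)
$c = -143$ ($c = 16 \left(-5\right) - 63 = -80 - 63 = -143$)
$\left(c + \frac{1}{-32027 - 18141}\right) \left(-19822 + 17723\right) = \left(-143 + \frac{1}{-32027 - 18141}\right) \left(-19822 + 17723\right) = \left(-143 + \frac{1}{-50168}\right) \left(-2099\right) = \left(-143 - \frac{1}{50168}\right) \left(-2099\right) = \left(- \frac{7174025}{50168}\right) \left(-2099\right) = \frac{15058278475}{50168}$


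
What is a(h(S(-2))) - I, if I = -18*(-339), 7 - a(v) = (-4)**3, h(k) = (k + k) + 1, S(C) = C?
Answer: -6031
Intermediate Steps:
h(k) = 1 + 2*k (h(k) = 2*k + 1 = 1 + 2*k)
a(v) = 71 (a(v) = 7 - 1*(-4)**3 = 7 - 1*(-64) = 7 + 64 = 71)
I = 6102
a(h(S(-2))) - I = 71 - 1*6102 = 71 - 6102 = -6031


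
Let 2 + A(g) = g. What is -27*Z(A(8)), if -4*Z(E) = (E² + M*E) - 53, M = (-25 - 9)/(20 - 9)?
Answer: -10557/44 ≈ -239.93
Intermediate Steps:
A(g) = -2 + g
M = -34/11 ≈ -3.0909
Z(E) = 53/4 - E²/4 + 17*E/22 (Z(E) = -((E² - 34*E/11) - 53)/4 = -(-53 + E² - 34*E/11)/4 = 53/4 - E²/4 + 17*E/22)
-27*Z(A(8)) = -27*(53/4 - (-2 + 8)²/4 + 17*(-2 + 8)/22) = -27*(53/4 - ¼*6² + (17/22)*6) = -27*(53/4 - ¼*36 + 51/11) = -27*(53/4 - 9 + 51/11) = -27*391/44 = -10557/44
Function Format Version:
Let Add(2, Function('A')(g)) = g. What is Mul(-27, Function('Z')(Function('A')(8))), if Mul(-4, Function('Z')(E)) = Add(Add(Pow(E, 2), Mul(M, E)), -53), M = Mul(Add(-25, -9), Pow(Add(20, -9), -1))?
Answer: Rational(-10557, 44) ≈ -239.93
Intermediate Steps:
Function('A')(g) = Add(-2, g)
M = Rational(-34, 11) (M = Mul(-34, Pow(11, -1)) = Mul(-34, Rational(1, 11)) = Rational(-34, 11) ≈ -3.0909)
Function('Z')(E) = Add(Rational(53, 4), Mul(Rational(-1, 4), Pow(E, 2)), Mul(Rational(17, 22), E)) (Function('Z')(E) = Mul(Rational(-1, 4), Add(Add(Pow(E, 2), Mul(Rational(-34, 11), E)), -53)) = Mul(Rational(-1, 4), Add(-53, Pow(E, 2), Mul(Rational(-34, 11), E))) = Add(Rational(53, 4), Mul(Rational(-1, 4), Pow(E, 2)), Mul(Rational(17, 22), E)))
Mul(-27, Function('Z')(Function('A')(8))) = Mul(-27, Add(Rational(53, 4), Mul(Rational(-1, 4), Pow(Add(-2, 8), 2)), Mul(Rational(17, 22), Add(-2, 8)))) = Mul(-27, Add(Rational(53, 4), Mul(Rational(-1, 4), Pow(6, 2)), Mul(Rational(17, 22), 6))) = Mul(-27, Add(Rational(53, 4), Mul(Rational(-1, 4), 36), Rational(51, 11))) = Mul(-27, Add(Rational(53, 4), -9, Rational(51, 11))) = Mul(-27, Rational(391, 44)) = Rational(-10557, 44)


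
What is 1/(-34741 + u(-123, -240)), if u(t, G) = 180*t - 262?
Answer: -1/57143 ≈ -1.7500e-5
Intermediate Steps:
u(t, G) = -262 + 180*t
1/(-34741 + u(-123, -240)) = 1/(-34741 + (-262 + 180*(-123))) = 1/(-34741 + (-262 - 22140)) = 1/(-34741 - 22402) = 1/(-57143) = -1/57143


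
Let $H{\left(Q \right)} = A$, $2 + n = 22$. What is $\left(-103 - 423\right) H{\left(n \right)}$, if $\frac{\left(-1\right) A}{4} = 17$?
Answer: $35768$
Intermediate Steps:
$n = 20$ ($n = -2 + 22 = 20$)
$A = -68$ ($A = \left(-4\right) 17 = -68$)
$H{\left(Q \right)} = -68$
$\left(-103 - 423\right) H{\left(n \right)} = \left(-103 - 423\right) \left(-68\right) = \left(-526\right) \left(-68\right) = 35768$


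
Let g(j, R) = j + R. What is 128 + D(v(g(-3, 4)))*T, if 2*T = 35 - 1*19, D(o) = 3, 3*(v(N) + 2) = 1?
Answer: 152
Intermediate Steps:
g(j, R) = R + j
v(N) = -5/3 (v(N) = -2 + (⅓)*1 = -2 + ⅓ = -5/3)
T = 8 (T = (35 - 1*19)/2 = (35 - 19)/2 = (½)*16 = 8)
128 + D(v(g(-3, 4)))*T = 128 + 3*8 = 128 + 24 = 152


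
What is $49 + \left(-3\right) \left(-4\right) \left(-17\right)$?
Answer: $-155$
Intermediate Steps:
$49 + \left(-3\right) \left(-4\right) \left(-17\right) = 49 + 12 \left(-17\right) = 49 - 204 = -155$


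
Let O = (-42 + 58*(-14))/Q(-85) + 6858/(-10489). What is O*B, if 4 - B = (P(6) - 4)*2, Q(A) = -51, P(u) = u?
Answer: 0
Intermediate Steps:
O = 506344/31467 (O = (-42 + 58*(-14))/(-51) + 6858/(-10489) = (-42 - 812)*(-1/51) + 6858*(-1/10489) = -854*(-1/51) - 6858/10489 = 854/51 - 6858/10489 = 506344/31467 ≈ 16.091)
B = 0 (B = 4 - (6 - 4)*2 = 4 - 2*2 = 4 - 1*4 = 4 - 4 = 0)
O*B = (506344/31467)*0 = 0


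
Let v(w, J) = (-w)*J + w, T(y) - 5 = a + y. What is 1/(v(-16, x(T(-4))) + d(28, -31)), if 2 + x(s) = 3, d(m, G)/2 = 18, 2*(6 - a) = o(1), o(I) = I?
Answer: 1/36 ≈ 0.027778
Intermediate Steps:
a = 11/2 (a = 6 - ½*1 = 6 - ½ = 11/2 ≈ 5.5000)
T(y) = 21/2 + y (T(y) = 5 + (11/2 + y) = 21/2 + y)
d(m, G) = 36 (d(m, G) = 2*18 = 36)
x(s) = 1 (x(s) = -2 + 3 = 1)
v(w, J) = w - J*w (v(w, J) = -J*w + w = w - J*w)
1/(v(-16, x(T(-4))) + d(28, -31)) = 1/(-16*(1 - 1*1) + 36) = 1/(-16*(1 - 1) + 36) = 1/(-16*0 + 36) = 1/(0 + 36) = 1/36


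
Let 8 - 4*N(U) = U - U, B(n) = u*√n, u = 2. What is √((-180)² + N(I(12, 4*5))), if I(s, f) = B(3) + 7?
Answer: √32402 ≈ 180.01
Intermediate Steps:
B(n) = 2*√n
I(s, f) = 7 + 2*√3 (I(s, f) = 2*√3 + 7 = 7 + 2*√3)
N(U) = 2 (N(U) = 2 - (U - U)/4 = 2 - ¼*0 = 2 + 0 = 2)
√((-180)² + N(I(12, 4*5))) = √((-180)² + 2) = √(32400 + 2) = √32402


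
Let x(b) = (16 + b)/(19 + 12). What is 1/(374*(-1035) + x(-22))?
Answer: -31/11999796 ≈ -2.5834e-6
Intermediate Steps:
x(b) = 16/31 + b/31 (x(b) = (16 + b)/31 = (16 + b)*(1/31) = 16/31 + b/31)
1/(374*(-1035) + x(-22)) = 1/(374*(-1035) + (16/31 + (1/31)*(-22))) = 1/(-387090 + (16/31 - 22/31)) = 1/(-387090 - 6/31) = 1/(-11999796/31) = -31/11999796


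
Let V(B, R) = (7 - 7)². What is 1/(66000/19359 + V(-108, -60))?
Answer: 6453/22000 ≈ 0.29332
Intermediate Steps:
V(B, R) = 0 (V(B, R) = 0² = 0)
1/(66000/19359 + V(-108, -60)) = 1/(66000/19359 + 0) = 1/(66000*(1/19359) + 0) = 1/(22000/6453 + 0) = 1/(22000/6453) = 6453/22000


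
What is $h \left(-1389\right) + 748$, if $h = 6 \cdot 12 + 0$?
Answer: $-99260$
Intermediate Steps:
$h = 72$ ($h = 72 + 0 = 72$)
$h \left(-1389\right) + 748 = 72 \left(-1389\right) + 748 = -100008 + 748 = -99260$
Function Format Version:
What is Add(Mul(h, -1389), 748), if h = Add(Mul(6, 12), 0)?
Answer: -99260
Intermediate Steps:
h = 72 (h = Add(72, 0) = 72)
Add(Mul(h, -1389), 748) = Add(Mul(72, -1389), 748) = Add(-100008, 748) = -99260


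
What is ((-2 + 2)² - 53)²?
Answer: 2809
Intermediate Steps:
((-2 + 2)² - 53)² = (0² - 53)² = (0 - 53)² = (-53)² = 2809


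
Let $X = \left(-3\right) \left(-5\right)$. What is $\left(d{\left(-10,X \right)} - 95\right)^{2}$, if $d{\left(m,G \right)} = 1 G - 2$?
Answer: $6724$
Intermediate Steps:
$X = 15$
$d{\left(m,G \right)} = -2 + G$ ($d{\left(m,G \right)} = G - 2 = -2 + G$)
$\left(d{\left(-10,X \right)} - 95\right)^{2} = \left(\left(-2 + 15\right) - 95\right)^{2} = \left(13 - 95\right)^{2} = \left(-82\right)^{2} = 6724$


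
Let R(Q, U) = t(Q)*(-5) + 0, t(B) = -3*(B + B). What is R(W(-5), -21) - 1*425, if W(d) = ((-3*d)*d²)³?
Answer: 1582030825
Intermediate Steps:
t(B) = -6*B
W(d) = -27*d⁹ (W(d) = (-3*d³)³ = -27*d⁹)
R(Q, U) = 30*Q (R(Q, U) = -6*Q*(-5) + 0 = 30*Q + 0 = 30*Q)
R(W(-5), -21) - 1*425 = 30*(-27*(-5)⁹) - 1*425 = 30*(-27*(-1953125)) - 425 = 30*52734375 - 425 = 1582031250 - 425 = 1582030825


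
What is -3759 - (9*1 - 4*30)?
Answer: -3648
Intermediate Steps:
-3759 - (9*1 - 4*30) = -3759 - (9 - 120) = -3759 - 1*(-111) = -3759 + 111 = -3648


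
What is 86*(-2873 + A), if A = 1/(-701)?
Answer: -173201764/701 ≈ -2.4708e+5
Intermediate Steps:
A = -1/701 ≈ -0.0014265
86*(-2873 + A) = 86*(-2873 - 1/701) = 86*(-2013974/701) = -173201764/701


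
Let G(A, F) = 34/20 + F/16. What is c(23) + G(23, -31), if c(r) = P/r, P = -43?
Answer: -3877/1840 ≈ -2.1071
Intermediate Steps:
G(A, F) = 17/10 + F/16 (G(A, F) = 34*(1/20) + F*(1/16) = 17/10 + F/16)
c(r) = -43/r
c(23) + G(23, -31) = -43/23 + (17/10 + (1/16)*(-31)) = -43*1/23 + (17/10 - 31/16) = -43/23 - 19/80 = -3877/1840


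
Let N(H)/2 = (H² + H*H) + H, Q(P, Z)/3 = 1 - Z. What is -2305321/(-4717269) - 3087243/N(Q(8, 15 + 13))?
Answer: -179052201445/1518960618 ≈ -117.88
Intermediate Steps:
Q(P, Z) = 3 - 3*Z (Q(P, Z) = 3*(1 - Z) = 3 - 3*Z)
N(H) = 2*H + 4*H² (N(H) = 2*((H² + H*H) + H) = 2*((H² + H²) + H) = 2*(2*H² + H) = 2*(H + 2*H²) = 2*H + 4*H²)
-2305321/(-4717269) - 3087243/N(Q(8, 15 + 13)) = -2305321/(-4717269) - 3087243*1/(2*(1 + 2*(3 - 3*(15 + 13)))*(3 - 3*(15 + 13))) = -2305321*(-1/4717269) - 3087243*1/(2*(1 + 2*(3 - 3*28))*(3 - 3*28)) = 2305321/4717269 - 3087243*1/(2*(1 + 2*(3 - 84))*(3 - 84)) = 2305321/4717269 - 3087243*(-1/(162*(1 + 2*(-81)))) = 2305321/4717269 - 3087243*(-1/(162*(1 - 162))) = 2305321/4717269 - 3087243/(2*(-81)*(-161)) = 2305321/4717269 - 3087243/26082 = 2305321/4717269 - 3087243*1/26082 = 2305321/4717269 - 343027/2898 = -179052201445/1518960618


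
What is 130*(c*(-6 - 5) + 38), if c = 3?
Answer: 650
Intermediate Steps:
130*(c*(-6 - 5) + 38) = 130*(3*(-6 - 5) + 38) = 130*(3*(-11) + 38) = 130*(-33 + 38) = 130*5 = 650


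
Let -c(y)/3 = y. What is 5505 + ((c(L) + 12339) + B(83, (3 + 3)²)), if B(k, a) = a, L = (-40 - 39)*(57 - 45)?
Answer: 20724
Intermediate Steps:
L = -948 (L = -79*12 = -948)
c(y) = -3*y
5505 + ((c(L) + 12339) + B(83, (3 + 3)²)) = 5505 + ((-3*(-948) + 12339) + (3 + 3)²) = 5505 + ((2844 + 12339) + 6²) = 5505 + (15183 + 36) = 5505 + 15219 = 20724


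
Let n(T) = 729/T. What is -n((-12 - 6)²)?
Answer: -9/4 ≈ -2.2500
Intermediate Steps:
-n((-12 - 6)²) = -729/((-12 - 6)²) = -729/((-18)²) = -729/324 = -1*9/4 = -9/4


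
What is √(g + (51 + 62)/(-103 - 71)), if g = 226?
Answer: √6822714/174 ≈ 15.012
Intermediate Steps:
√(g + (51 + 62)/(-103 - 71)) = √(226 + (51 + 62)/(-103 - 71)) = √(226 + 113/(-174)) = √(226 + 113*(-1/174)) = √(226 - 113/174) = √(39211/174) = √6822714/174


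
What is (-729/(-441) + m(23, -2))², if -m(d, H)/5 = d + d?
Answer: 125193721/2401 ≈ 52142.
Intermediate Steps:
m(d, H) = -10*d (m(d, H) = -5*(d + d) = -10*d)
(-729/(-441) + m(23, -2))² = (-729/(-441) - 10*23)² = (-729*(-1/441) - 230)² = (81/49 - 230)² = (-11189/49)² = 125193721/2401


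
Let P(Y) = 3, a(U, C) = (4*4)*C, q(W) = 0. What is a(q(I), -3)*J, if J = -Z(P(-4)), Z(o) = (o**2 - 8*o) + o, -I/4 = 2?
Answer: -576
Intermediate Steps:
I = -8 (I = -4*2 = -8)
a(U, C) = 16*C
Z(o) = o**2 - 7*o
J = 12 (J = -3*(-7 + 3) = -3*(-4) = -1*(-12) = 12)
a(q(I), -3)*J = (16*(-3))*12 = -48*12 = -576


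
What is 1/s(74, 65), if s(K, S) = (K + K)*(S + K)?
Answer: 1/20572 ≈ 4.8610e-5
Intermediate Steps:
s(K, S) = 2*K*(K + S) (s(K, S) = (2*K)*(K + S) = 2*K*(K + S))
1/s(74, 65) = 1/(2*74*(74 + 65)) = 1/(2*74*139) = 1/20572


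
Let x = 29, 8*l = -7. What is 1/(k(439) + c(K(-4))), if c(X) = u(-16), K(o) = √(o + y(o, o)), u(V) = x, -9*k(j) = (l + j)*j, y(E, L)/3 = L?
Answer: -72/1536607 ≈ -4.6856e-5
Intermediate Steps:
l = -7/8 (l = (⅛)*(-7) = -7/8 ≈ -0.87500)
y(E, L) = 3*L
k(j) = -j*(-7/8 + j)/9 (k(j) = -(-7/8 + j)*j/9 = -j*(-7/8 + j)/9)
u(V) = 29
K(o) = 2*√o (K(o) = √(o + 3*o) = √(4*o) = 2*√o)
c(X) = 29
1/(k(439) + c(K(-4))) = 1/((1/72)*439*(7 - 8*439) + 29) = 1/((1/72)*439*(7 - 3512) + 29) = 1/((1/72)*439*(-3505) + 29) = 1/(-1538695/72 + 29) = 1/(-1536607/72) = -72/1536607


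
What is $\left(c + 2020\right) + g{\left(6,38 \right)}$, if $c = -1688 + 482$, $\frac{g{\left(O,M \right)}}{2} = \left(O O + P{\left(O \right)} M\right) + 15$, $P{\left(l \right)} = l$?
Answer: $1372$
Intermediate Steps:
$g{\left(O,M \right)} = 30 + 2 O^{2} + 2 M O$ ($g{\left(O,M \right)} = 2 \left(\left(O O + O M\right) + 15\right) = 2 \left(\left(O^{2} + M O\right) + 15\right) = 2 \left(15 + O^{2} + M O\right) = 30 + 2 O^{2} + 2 M O$)
$c = -1206$
$\left(c + 2020\right) + g{\left(6,38 \right)} = \left(-1206 + 2020\right) + \left(30 + 2 \cdot 6^{2} + 2 \cdot 38 \cdot 6\right) = 814 + \left(30 + 2 \cdot 36 + 456\right) = 814 + \left(30 + 72 + 456\right) = 814 + 558 = 1372$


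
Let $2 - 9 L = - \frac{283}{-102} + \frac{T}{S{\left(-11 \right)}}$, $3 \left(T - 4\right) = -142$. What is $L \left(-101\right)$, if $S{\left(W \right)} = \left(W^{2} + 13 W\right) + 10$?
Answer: $\frac{67771}{1377} \approx 49.216$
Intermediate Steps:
$T = - \frac{130}{3}$ ($T = 4 + \frac{1}{3} \left(-142\right) = 4 - \frac{142}{3} = - \frac{130}{3} \approx -43.333$)
$S{\left(W \right)} = 10 + W^{2} + 13 W$
$L = - \frac{671}{1377}$ ($L = \frac{2}{9} - \frac{- \frac{283}{-102} - \frac{130}{3 \left(10 + \left(-11\right)^{2} + 13 \left(-11\right)\right)}}{9} = \frac{2}{9} - \frac{\left(-283\right) \left(- \frac{1}{102}\right) - \frac{130}{3 \left(10 + 121 - 143\right)}}{9} = \frac{2}{9} - \frac{\frac{283}{102} - \frac{130}{3 \left(-12\right)}}{9} = \frac{2}{9} - \frac{\frac{283}{102} - - \frac{65}{18}}{9} = \frac{2}{9} - \frac{\frac{283}{102} + \frac{65}{18}}{9} = \frac{2}{9} - \frac{977}{1377} = - \frac{671}{1377} \approx -0.48729$)
$L \left(-101\right) = \left(- \frac{671}{1377}\right) \left(-101\right) = \frac{67771}{1377}$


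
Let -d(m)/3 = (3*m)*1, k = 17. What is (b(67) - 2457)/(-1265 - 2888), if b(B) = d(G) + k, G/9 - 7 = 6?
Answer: 3493/4153 ≈ 0.84108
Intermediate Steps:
G = 117 (G = 63 + 9*6 = 63 + 54 = 117)
d(m) = -9*m (d(m) = -3*3*m = -9*m)
b(B) = -1036 (b(B) = -9*117 + 17 = -1053 + 17 = -1036)
(b(67) - 2457)/(-1265 - 2888) = (-1036 - 2457)/(-1265 - 2888) = -3493/(-4153) = -3493*(-1/4153) = 3493/4153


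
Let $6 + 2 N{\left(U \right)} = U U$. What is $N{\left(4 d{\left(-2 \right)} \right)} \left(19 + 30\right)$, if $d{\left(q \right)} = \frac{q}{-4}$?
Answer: $-49$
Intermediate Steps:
$d{\left(q \right)} = - \frac{q}{4}$ ($d{\left(q \right)} = q \left(- \frac{1}{4}\right) = - \frac{q}{4}$)
$N{\left(U \right)} = -3 + \frac{U^{2}}{2}$ ($N{\left(U \right)} = -3 + \frac{U U}{2} = -3 + \frac{U^{2}}{2}$)
$N{\left(4 d{\left(-2 \right)} \right)} \left(19 + 30\right) = \left(-3 + \frac{\left(4 \left(\left(- \frac{1}{4}\right) \left(-2\right)\right)\right)^{2}}{2}\right) \left(19 + 30\right) = \left(-3 + \frac{\left(4 \cdot \frac{1}{2}\right)^{2}}{2}\right) 49 = \left(-3 + \frac{2^{2}}{2}\right) 49 = \left(-3 + \frac{1}{2} \cdot 4\right) 49 = \left(-3 + 2\right) 49 = \left(-1\right) 49 = -49$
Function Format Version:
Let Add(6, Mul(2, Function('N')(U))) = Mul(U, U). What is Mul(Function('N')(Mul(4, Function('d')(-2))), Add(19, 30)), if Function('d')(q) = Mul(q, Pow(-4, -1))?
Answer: -49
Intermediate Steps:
Function('d')(q) = Mul(Rational(-1, 4), q) (Function('d')(q) = Mul(q, Rational(-1, 4)) = Mul(Rational(-1, 4), q))
Function('N')(U) = Add(-3, Mul(Rational(1, 2), Pow(U, 2))) (Function('N')(U) = Add(-3, Mul(Rational(1, 2), Mul(U, U))) = Add(-3, Mul(Rational(1, 2), Pow(U, 2))))
Mul(Function('N')(Mul(4, Function('d')(-2))), Add(19, 30)) = Mul(Add(-3, Mul(Rational(1, 2), Pow(Mul(4, Mul(Rational(-1, 4), -2)), 2))), Add(19, 30)) = Mul(Add(-3, Mul(Rational(1, 2), Pow(Mul(4, Rational(1, 2)), 2))), 49) = Mul(Add(-3, Mul(Rational(1, 2), Pow(2, 2))), 49) = Mul(Add(-3, Mul(Rational(1, 2), 4)), 49) = Mul(Add(-3, 2), 49) = Mul(-1, 49) = -49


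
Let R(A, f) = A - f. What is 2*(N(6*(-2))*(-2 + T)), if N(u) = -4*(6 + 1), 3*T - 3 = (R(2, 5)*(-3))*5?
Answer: -784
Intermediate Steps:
T = 16 (T = 1 + (((2 - 1*5)*(-3))*5)/3 = 1 + (((2 - 5)*(-3))*5)/3 = 1 + (-3*(-3)*5)/3 = 1 + (9*5)/3 = 1 + (1/3)*45 = 1 + 15 = 16)
N(u) = -28 (N(u) = -4*7 = -28)
2*(N(6*(-2))*(-2 + T)) = 2*(-28*(-2 + 16)) = 2*(-28*14) = 2*(-392) = -784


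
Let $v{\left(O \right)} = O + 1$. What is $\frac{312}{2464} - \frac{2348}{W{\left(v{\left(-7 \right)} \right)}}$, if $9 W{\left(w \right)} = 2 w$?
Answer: $\frac{542427}{308} \approx 1761.1$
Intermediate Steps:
$v{\left(O \right)} = 1 + O$
$W{\left(w \right)} = \frac{2 w}{9}$
$\frac{312}{2464} - \frac{2348}{W{\left(v{\left(-7 \right)} \right)}} = \frac{312}{2464} - \frac{2348}{\frac{2}{9} \left(1 - 7\right)} = 312 \cdot \frac{1}{2464} - \frac{2348}{\frac{2}{9} \left(-6\right)} = \frac{39}{308} - \frac{2348}{- \frac{4}{3}} = \frac{39}{308} - -1761 = \frac{39}{308} + 1761 = \frac{542427}{308}$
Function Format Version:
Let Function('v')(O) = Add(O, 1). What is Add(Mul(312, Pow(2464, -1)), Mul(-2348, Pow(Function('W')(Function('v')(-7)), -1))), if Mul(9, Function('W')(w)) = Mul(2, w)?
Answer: Rational(542427, 308) ≈ 1761.1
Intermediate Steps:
Function('v')(O) = Add(1, O)
Function('W')(w) = Mul(Rational(2, 9), w) (Function('W')(w) = Mul(Rational(1, 9), Mul(2, w)) = Mul(Rational(2, 9), w))
Add(Mul(312, Pow(2464, -1)), Mul(-2348, Pow(Function('W')(Function('v')(-7)), -1))) = Add(Mul(312, Pow(2464, -1)), Mul(-2348, Pow(Mul(Rational(2, 9), Add(1, -7)), -1))) = Add(Mul(312, Rational(1, 2464)), Mul(-2348, Pow(Mul(Rational(2, 9), -6), -1))) = Add(Rational(39, 308), Mul(-2348, Pow(Rational(-4, 3), -1))) = Add(Rational(39, 308), Mul(-2348, Rational(-3, 4))) = Add(Rational(39, 308), 1761) = Rational(542427, 308)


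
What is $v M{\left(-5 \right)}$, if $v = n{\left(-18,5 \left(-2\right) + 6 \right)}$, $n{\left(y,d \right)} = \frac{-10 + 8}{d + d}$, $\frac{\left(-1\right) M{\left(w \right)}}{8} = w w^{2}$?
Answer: $250$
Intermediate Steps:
$M{\left(w \right)} = - 8 w^{3}$ ($M{\left(w \right)} = - 8 w w^{2} = - 8 w^{3}$)
$n{\left(y,d \right)} = - \frac{1}{d}$ ($n{\left(y,d \right)} = - \frac{2}{2 d} = - 2 \frac{1}{2 d} = - \frac{1}{d}$)
$v = \frac{1}{4}$ ($v = - \frac{1}{5 \left(-2\right) + 6} = - \frac{1}{-10 + 6} = - \frac{1}{-4} = \left(-1\right) \left(- \frac{1}{4}\right) = \frac{1}{4} \approx 0.25$)
$v M{\left(-5 \right)} = \frac{\left(-8\right) \left(-5\right)^{3}}{4} = \frac{\left(-8\right) \left(-125\right)}{4} = \frac{1}{4} \cdot 1000 = 250$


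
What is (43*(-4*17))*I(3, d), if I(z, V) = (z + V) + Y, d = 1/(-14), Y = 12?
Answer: -305558/7 ≈ -43651.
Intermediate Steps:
d = -1/14 ≈ -0.071429
I(z, V) = 12 + V + z (I(z, V) = (z + V) + 12 = (V + z) + 12 = 12 + V + z)
(43*(-4*17))*I(3, d) = (43*(-4*17))*(12 - 1/14 + 3) = (43*(-68))*(209/14) = -2924*209/14 = -305558/7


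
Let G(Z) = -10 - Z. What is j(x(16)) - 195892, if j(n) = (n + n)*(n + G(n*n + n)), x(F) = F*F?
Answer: -33755444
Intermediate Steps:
x(F) = F²
j(n) = 2*n*(-10 - n²) (j(n) = (n + n)*(n + (-10 - (n*n + n))) = (2*n)*(n + (-10 - (n² + n))) = (2*n)*(n + (-10 - (n + n²))) = (2*n)*(n + (-10 + (-n - n²))) = (2*n)*(n + (-10 - n - n²)) = (2*n)*(-10 - n²) = 2*n*(-10 - n²))
j(x(16)) - 195892 = 2*16²*(-10 - (16²)²) - 195892 = 2*256*(-10 - 1*256²) - 195892 = 2*256*(-10 - 1*65536) - 195892 = 2*256*(-10 - 65536) - 195892 = 2*256*(-65546) - 195892 = -33559552 - 195892 = -33755444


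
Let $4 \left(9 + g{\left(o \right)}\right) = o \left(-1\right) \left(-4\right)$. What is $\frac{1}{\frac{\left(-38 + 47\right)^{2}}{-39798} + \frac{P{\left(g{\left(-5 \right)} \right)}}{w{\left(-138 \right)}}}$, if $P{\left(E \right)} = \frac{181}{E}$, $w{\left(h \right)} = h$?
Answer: $\frac{1423884}{130499} \approx 10.911$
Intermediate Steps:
$g{\left(o \right)} = -9 + o$ ($g{\left(o \right)} = -9 + \frac{o \left(-1\right) \left(-4\right)}{4} = -9 + \frac{- o \left(-4\right)}{4} = -9 + \frac{4 o}{4} = -9 + o$)
$\frac{1}{\frac{\left(-38 + 47\right)^{2}}{-39798} + \frac{P{\left(g{\left(-5 \right)} \right)}}{w{\left(-138 \right)}}} = \frac{1}{\frac{\left(-38 + 47\right)^{2}}{-39798} + \frac{181 \frac{1}{-9 - 5}}{-138}} = \frac{1}{9^{2} \left(- \frac{1}{39798}\right) + \frac{181}{-14} \left(- \frac{1}{138}\right)} = \frac{1}{81 \left(- \frac{1}{39798}\right) + 181 \left(- \frac{1}{14}\right) \left(- \frac{1}{138}\right)} = \frac{1}{- \frac{3}{1474} - - \frac{181}{1932}} = \frac{1}{- \frac{3}{1474} + \frac{181}{1932}} = \frac{1}{\frac{130499}{1423884}} = \frac{1423884}{130499}$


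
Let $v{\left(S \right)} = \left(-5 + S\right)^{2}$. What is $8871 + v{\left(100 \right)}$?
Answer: $17896$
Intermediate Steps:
$8871 + v{\left(100 \right)} = 8871 + \left(-5 + 100\right)^{2} = 8871 + 95^{2} = 8871 + 9025 = 17896$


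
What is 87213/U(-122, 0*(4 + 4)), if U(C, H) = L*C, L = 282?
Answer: -29071/11468 ≈ -2.5350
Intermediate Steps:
U(C, H) = 282*C
87213/U(-122, 0*(4 + 4)) = 87213/((282*(-122))) = 87213/(-34404) = 87213*(-1/34404) = -29071/11468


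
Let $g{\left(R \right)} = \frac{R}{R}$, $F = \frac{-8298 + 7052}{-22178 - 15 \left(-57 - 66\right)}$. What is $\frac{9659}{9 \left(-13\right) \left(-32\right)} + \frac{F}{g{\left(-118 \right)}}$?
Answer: $\frac{15466267}{5855904} \approx 2.6411$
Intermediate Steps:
$F = \frac{1246}{20333}$ ($F = - \frac{1246}{-22178 - -1845} = - \frac{1246}{-22178 + 1845} = - \frac{1246}{-20333} = \left(-1246\right) \left(- \frac{1}{20333}\right) = \frac{1246}{20333} \approx 0.06128$)
$g{\left(R \right)} = 1$
$\frac{9659}{9 \left(-13\right) \left(-32\right)} + \frac{F}{g{\left(-118 \right)}} = \frac{9659}{9 \left(-13\right) \left(-32\right)} + \frac{1246}{20333 \cdot 1} = \frac{9659}{\left(-117\right) \left(-32\right)} + \frac{1246}{20333} \cdot 1 = \frac{9659}{3744} + \frac{1246}{20333} = 9659 \cdot \frac{1}{3744} + \frac{1246}{20333} = \frac{743}{288} + \frac{1246}{20333} = \frac{15466267}{5855904}$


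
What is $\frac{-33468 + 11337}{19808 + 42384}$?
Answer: $- \frac{22131}{62192} \approx -0.35585$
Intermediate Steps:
$\frac{-33468 + 11337}{19808 + 42384} = - \frac{22131}{62192}$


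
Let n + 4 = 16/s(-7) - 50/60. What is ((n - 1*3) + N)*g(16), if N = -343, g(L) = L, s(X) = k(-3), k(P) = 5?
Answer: -83432/15 ≈ -5562.1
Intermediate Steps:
s(X) = 5
n = -49/30 (n = -4 + (16/5 - 50/60) = -4 + (16*(⅕) - 50*1/60) = -4 + (16/5 - ⅚) = -4 + 71/30 = -49/30 ≈ -1.6333)
((n - 1*3) + N)*g(16) = ((-49/30 - 1*3) - 343)*16 = ((-49/30 - 3) - 343)*16 = (-139/30 - 343)*16 = -10429/30*16 = -83432/15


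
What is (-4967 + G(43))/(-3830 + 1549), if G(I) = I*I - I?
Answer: 3161/2281 ≈ 1.3858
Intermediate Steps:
G(I) = I² - I
(-4967 + G(43))/(-3830 + 1549) = (-4967 + 43*(-1 + 43))/(-3830 + 1549) = (-4967 + 43*42)/(-2281) = (-4967 + 1806)*(-1/2281) = -3161*(-1/2281) = 3161/2281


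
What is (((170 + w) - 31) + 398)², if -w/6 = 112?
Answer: 18225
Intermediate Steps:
w = -672 (w = -6*112 = -672)
(((170 + w) - 31) + 398)² = (((170 - 672) - 31) + 398)² = ((-502 - 31) + 398)² = (-533 + 398)² = (-135)² = 18225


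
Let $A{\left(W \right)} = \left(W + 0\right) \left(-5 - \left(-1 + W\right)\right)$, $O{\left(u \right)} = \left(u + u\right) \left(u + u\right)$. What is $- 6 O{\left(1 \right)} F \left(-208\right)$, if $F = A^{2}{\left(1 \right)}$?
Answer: $124800$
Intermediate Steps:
$O{\left(u \right)} = 4 u^{2}$ ($O{\left(u \right)} = 2 u 2 u = 4 u^{2}$)
$A{\left(W \right)} = W \left(-4 - W\right)$
$F = 25$ ($F = \left(\left(-1\right) 1 \left(4 + 1\right)\right)^{2} = \left(\left(-1\right) 1 \cdot 5\right)^{2} = \left(-5\right)^{2} = 25$)
$- 6 O{\left(1 \right)} F \left(-208\right) = - 6 \cdot 4 \cdot 1^{2} \cdot 25 \left(-208\right) = - 6 \cdot 4 \cdot 1 \cdot 25 \left(-208\right) = \left(-6\right) 4 \cdot 25 \left(-208\right) = \left(-24\right) 25 \left(-208\right) = \left(-600\right) \left(-208\right) = 124800$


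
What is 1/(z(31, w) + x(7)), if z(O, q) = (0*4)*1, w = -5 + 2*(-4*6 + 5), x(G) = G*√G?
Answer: √7/49 ≈ 0.053995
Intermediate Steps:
x(G) = G^(3/2)
w = -43 (w = -5 + 2*(-24 + 5) = -5 + 2*(-19) = -5 - 38 = -43)
z(O, q) = 0 (z(O, q) = 0*1 = 0)
1/(z(31, w) + x(7)) = 1/(0 + 7^(3/2)) = 1/(0 + 7*√7) = 1/(7*√7) = √7/49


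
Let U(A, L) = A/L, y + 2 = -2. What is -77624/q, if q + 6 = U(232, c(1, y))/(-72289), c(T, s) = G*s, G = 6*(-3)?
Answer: 50502252024/3903635 ≈ 12937.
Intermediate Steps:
y = -4 (y = -2 - 2 = -4)
G = -18
c(T, s) = -18*s
q = -3903635/650601 (q = -6 + (232/((-18*(-4))))/(-72289) = -6 + (232/72)*(-1/72289) = -6 + (232*(1/72))*(-1/72289) = -6 + (29/9)*(-1/72289) = -6 - 29/650601 = -3903635/650601 ≈ -6.0000)
-77624/q = -77624/(-3903635/650601) = -77624*(-650601/3903635) = 50502252024/3903635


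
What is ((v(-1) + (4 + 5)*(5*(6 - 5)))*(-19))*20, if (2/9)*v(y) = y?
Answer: -15390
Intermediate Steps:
v(y) = 9*y/2
((v(-1) + (4 + 5)*(5*(6 - 5)))*(-19))*20 = (((9/2)*(-1) + (4 + 5)*(5*(6 - 5)))*(-19))*20 = ((-9/2 + 9*(5*1))*(-19))*20 = ((-9/2 + 9*5)*(-19))*20 = ((-9/2 + 45)*(-19))*20 = ((81/2)*(-19))*20 = -1539/2*20 = -15390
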